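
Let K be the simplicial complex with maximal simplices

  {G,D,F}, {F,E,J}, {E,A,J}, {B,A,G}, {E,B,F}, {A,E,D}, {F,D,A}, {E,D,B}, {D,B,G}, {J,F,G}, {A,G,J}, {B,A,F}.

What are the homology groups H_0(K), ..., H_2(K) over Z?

H_0 ≅ Z,  H_1 ≅ Z/2Z,  H_2 = 0.

Fix the vertex order A < B < D < E < F < G < J and write every simplex with vertices in increasing order. Then dim K = 2 and the simplices of K are:

  0-simplices (7): A, B, D, E, F, G, J
  1-simplices (18): AB, AD, AE, AF, AG, AJ, BD, BE, BF, BG, DE, DF, DG, EF, EJ, FG, FJ, GJ
  2-simplices (12): ABF, ABG, ADE, ADF, AEJ, AGJ, BDE, BDG, BEF, DFG, EFJ, FGJ

giving chain groups C_0 ≅ Z^7, C_1 ≅ Z^18, C_2 ≅ Z^12.

The boundary map ∂_1: C_1 → C_0 is given by ∂[p,q] = [q] − [p]. For instance
  ∂DF = F − D.
As a 7×18 matrix over Z this has rank 6, with invariant factors (1,1,1,1,1,1).

∂_2: C_2 → C_1 acts by ∂[p,q,r] = [q,r] − [p,r] + [p,q]. For instance
  ∂BDE = DE − BE + BD,
  ∂AGJ = GJ − AJ + AG.
The 18×12 boundary matrix has rank 12 and Smith normal form diag(1,1,1,1,1,1,1,1,1,1,1,2).

Computing H_k = (kernel of ∂_k) / (image of ∂_{k+1}):

  H_0: rank C_0 − rank ∂_1 = 7 − 6 = 1, and the invariant factors of ∂_1 are all 1, so H_0 = Z.
  H_1: rank ker ∂_1 − rank ∂_2 = (18 − 6) − 12 = 0, and ∂_2 has invariant factor 2 > 1, so H_1 = Z/2Z.
  H_2: rank ker ∂_2 − rank ∂_3 = (12 − 12) − 0 = 0, and there is no ∂_3, so H_2 = 0.

As a check, the Euler characteristic is 7 − 18 + 12 = 1, which agrees with 1 − 0 + 0 = 1.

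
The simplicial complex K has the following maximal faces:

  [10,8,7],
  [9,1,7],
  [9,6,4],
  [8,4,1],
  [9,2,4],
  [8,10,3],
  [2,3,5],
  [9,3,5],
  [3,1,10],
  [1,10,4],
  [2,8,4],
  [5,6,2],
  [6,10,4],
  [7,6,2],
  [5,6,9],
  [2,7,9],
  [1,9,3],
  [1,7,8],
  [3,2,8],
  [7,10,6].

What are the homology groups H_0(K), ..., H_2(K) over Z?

H_0 ≅ Z,  H_1 ≅ Z ⊕ Z/2Z,  H_2 = 0.

Order the vertices as 1 < 2 < 3 < 4 < 5 < 6 < 7 < 8 < 9 < 10. Listing each simplex with vertices in this order, K has dimension 2 with simplices:

  0-simplices (10): [1], [2], [3], [4], [5], [6], [7], [8], [9], [10]
  1-simplices (30): (30 of them)
  2-simplices (20): (20 of them)

Hence C_0 ≅ Z^10, C_1 ≅ Z^30, C_2 ≅ Z^20.

∂_1: C_1 → C_0 is given by ∂[p,q] = [q] − [p]. For instance
  ∂[7,10] = [10] − [7].
This gives a 10×30 integer matrix of rank 9; reducing to Smith normal form yields diagonal entries (1,1,1,1,1,1,1,1,1).

The boundary map ∂_2: C_2 → C_1 acts by ∂[p,q,r] = [q,r] − [p,r] + [p,q]. For instance
  ∂[1,4,8] = [4,8] − [1,8] + [1,4],
  ∂[2,5,6] = [5,6] − [2,6] + [2,5].
The 30×20 boundary matrix has rank 20 and Smith normal form diag(1,1,1,1,1,1,1,1,1,1,1,1,1,1,1,1,1,1,1,2).

Computing H_k = (kernel of ∂_k) / (image of ∂_{k+1}):

  H_0: rank C_0 − rank ∂_1 = 10 − 9 = 1, and the invariant factors of ∂_1 are all 1, so H_0 = Z.
  H_1: rank ker ∂_1 − rank ∂_2 = (30 − 9) − 20 = 1, and ∂_2 has invariant factor 2 > 1, so H_1 = Z ⊕ Z/2Z.
  H_2: rank ker ∂_2 − rank ∂_3 = (20 − 20) − 0 = 0, and there is no ∂_3, so H_2 = 0.

As a check, the Euler characteristic is 10 − 30 + 20 = 0, which agrees with 1 − 1 + 0 = 0.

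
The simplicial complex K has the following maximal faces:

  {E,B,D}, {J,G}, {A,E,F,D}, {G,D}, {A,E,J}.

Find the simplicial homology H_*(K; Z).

Order the vertices as A < B < D < E < F < G < J. Listing each simplex with vertices in this order, K has dimension 3 with simplices:

  0-simplices (7): A, B, D, E, F, G, J
  1-simplices (12): AD, AE, AF, AJ, BD, BE, DE, DF, DG, EF, EJ, GJ
  2-simplices (6): ADE, ADF, AEF, AEJ, BDE, DEF
  3-simplices (1): ADEF

Hence C_0 ≅ Z^7, C_1 ≅ Z^12, C_2 ≅ Z^6, C_3 ≅ Z^1.

The boundary map ∂_1: C_1 → C_0 sends each edge [p,q] (with p < q) to q − p. For instance
  ∂EF = F − E.
This gives a 7×12 integer matrix of rank 6; reducing to Smith normal form yields diagonal entries (1,1,1,1,1,1).

Boundary ∂_2: C_2 → C_1 sends each 2-simplex [p,q,r] to [q,r] − [p,r] + [p,q]. For instance
  ∂ADF = DF − AF + AD,
  ∂ADE = DE − AE + AD.
The resulting 12×6 matrix has rank 5, and its Smith normal form has invariant factors (1,1,1,1,1).

Boundary ∂_3: C_3 → C_2 sends each 3-simplex σ to the alternating sum Σ_i (−1)^i (σ with its i-th vertex removed). For instance
  ∂ADEF = DEF − AEF + ADF − ADE.
The resulting 6×1 matrix has rank 1, and its Smith normal form has invariant factors (1).

Reading off H_k = ker ∂_k / im ∂_{k+1}:

  H_0: rank C_0 − rank ∂_1 = 7 − 6 = 1, and the invariant factors of ∂_1 are all 1, so H_0 = Z.
  H_1: rank ker ∂_1 − rank ∂_2 = (12 − 6) − 5 = 1, and the invariant factors of ∂_2 are all 1, so H_1 = Z.
  H_2: rank ker ∂_2 − rank ∂_3 = (6 − 5) − 1 = 0, and the invariant factors of ∂_3 are all 1, so H_2 = 0.
  H_3: rank ker ∂_3 − rank ∂_4 = (1 − 1) − 0 = 0, and there is no ∂_4, so H_3 = 0.

H_0 = Z,  H_1 = Z,  H_2 = 0,  H_3 = 0.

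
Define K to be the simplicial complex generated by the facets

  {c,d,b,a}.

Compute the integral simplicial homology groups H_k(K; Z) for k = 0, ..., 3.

Take the total order a < b < c < d on the vertex set. Then K (dimension 3) consists of the simplices:

  0-simplices (4): a, b, c, d
  1-simplices (6): ab, ac, ad, bc, bd, cd
  2-simplices (4): abc, abd, acd, bcd
  3-simplices (1): abcd

so the chain groups are C_0 ≅ Z^4, C_1 ≅ Z^6, C_2 ≅ Z^4, C_3 ≅ Z^1.

∂_1: C_1 → C_0 is given by ∂[p,q] = [q] − [p]. For instance
  ∂ad = d − a.
As a 4×6 matrix over Z this has rank 3, with invariant factors (1,1,1).

The boundary map ∂_2: C_2 → C_1 maps a triangle to the signed sum of its edges. For instance
  ∂bcd = cd − bd + bc,
  ∂abd = bd − ad + ab.
The 6×4 boundary matrix has rank 3 and Smith normal form diag(1,1,1).

∂_3: C_3 → C_2 sends each 3-simplex σ to the alternating sum Σ_i (−1)^i (σ with its i-th vertex removed). For instance
  ∂abcd = bcd − acd + abd − abc.
This gives a 4×1 integer matrix of rank 1; reducing to Smith normal form yields diagonal entries (1).

Now H_k = ker ∂_k / im ∂_{k+1}, so:

  H_0: rank C_0 − rank ∂_1 = 4 − 3 = 1, and the invariant factors of ∂_1 are all 1, so H_0 ≅ Z.
  H_1: rank ker ∂_1 − rank ∂_2 = (6 − 3) − 3 = 0, and the invariant factors of ∂_2 are all 1, so H_1 ≅ 0.
  H_2: rank ker ∂_2 − rank ∂_3 = (4 − 3) − 1 = 0, and the invariant factors of ∂_3 are all 1, so H_2 ≅ 0.
  H_3: rank ker ∂_3 − rank ∂_4 = (1 − 1) − 0 = 0, and there is no ∂_4, so H_3 ≅ 0.

H_0 = Z,  H_1 = 0,  H_2 = 0,  H_3 = 0.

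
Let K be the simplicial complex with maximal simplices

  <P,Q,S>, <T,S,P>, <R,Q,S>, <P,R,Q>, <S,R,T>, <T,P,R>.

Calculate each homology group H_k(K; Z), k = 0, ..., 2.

H_0 = Z,  H_1 = 0,  H_2 = Z.

Order the vertices as P < Q < R < S < T. Listing each simplex with vertices in this order, K has dimension 2 with simplices:

  0-simplices (5): P, Q, R, S, T
  1-simplices (9): PQ, PR, PS, PT, QR, QS, RS, RT, ST
  2-simplices (6): PQR, PQS, PRT, PST, QRS, RST

so the chain groups are C_0 ≅ Z^5, C_1 ≅ Z^9, C_2 ≅ Z^6.

Boundary ∂_1: C_1 → C_0 maps an edge to its endpoints' difference, ∂[p,q] = q − p. For instance
  ∂QR = R − Q.
The 5×9 boundary matrix has rank 4 and Smith normal form diag(1,1,1,1).

The boundary map ∂_2: C_2 → C_1 maps a triangle to the signed sum of its edges. For instance
  ∂PRT = RT − PT + PR,
  ∂PQR = QR − PR + PQ.
This gives a 9×6 integer matrix of rank 5; reducing to Smith normal form yields diagonal entries (1,1,1,1,1).

From H_k ≅ ker(∂_k) / im(∂_{k+1}) we obtain:

  H_0: rank C_0 − rank ∂_1 = 5 − 4 = 1, and the invariant factors of ∂_1 are all 1, so H_0 = Z.
  H_1: rank ker ∂_1 − rank ∂_2 = (9 − 4) − 5 = 0, and the invariant factors of ∂_2 are all 1, so H_1 = 0.
  H_2: rank ker ∂_2 − rank ∂_3 = (6 − 5) − 0 = 1, and there is no ∂_3, so H_2 = Z.

(K is a triangulation of the 2-sphere S^2.)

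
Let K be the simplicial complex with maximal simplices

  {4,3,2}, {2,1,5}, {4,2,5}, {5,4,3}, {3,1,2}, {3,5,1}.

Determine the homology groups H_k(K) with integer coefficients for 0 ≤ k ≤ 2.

Take the total order 1 < 2 < 3 < 4 < 5 on the vertex set. Then K (dimension 2) consists of the simplices:

  0-simplices (5): [1], [2], [3], [4], [5]
  1-simplices (9): [1,2], [1,3], [1,5], [2,3], [2,4], [2,5], [3,4], [3,5], [4,5]
  2-simplices (6): [1,2,3], [1,2,5], [1,3,5], [2,3,4], [2,4,5], [3,4,5]

so the chain groups are C_0 ≅ Z^5, C_1 ≅ Z^9, C_2 ≅ Z^6.

∂_1: C_1 → C_0 is given by ∂[p,q] = [q] − [p].
As a 5×9 matrix over Z this has rank 4, with invariant factors (1,1,1,1).

Boundary ∂_2: C_2 → C_1 maps a triangle to the signed sum of its edges. For instance
  ∂[1,3,5] = [3,5] − [1,5] + [1,3],
  ∂[2,4,5] = [4,5] − [2,5] + [2,4].
The 9×6 boundary matrix has rank 5 and Smith normal form diag(1,1,1,1,1).

Computing H_k = (kernel of ∂_k) / (image of ∂_{k+1}):

  H_0: rank C_0 − rank ∂_1 = 5 − 4 = 1, and the invariant factors of ∂_1 are all 1, so H_0 ≅ Z.
  H_1: rank ker ∂_1 − rank ∂_2 = (9 − 4) − 5 = 0, and the invariant factors of ∂_2 are all 1, so H_1 ≅ 0.
  H_2: rank ker ∂_2 − rank ∂_3 = (6 − 5) − 0 = 1, and there is no ∂_3, so H_2 ≅ Z.

(K is a triangulation of the 2-sphere S^2.)

H_0 ≅ Z,  H_1 = 0,  H_2 ≅ Z.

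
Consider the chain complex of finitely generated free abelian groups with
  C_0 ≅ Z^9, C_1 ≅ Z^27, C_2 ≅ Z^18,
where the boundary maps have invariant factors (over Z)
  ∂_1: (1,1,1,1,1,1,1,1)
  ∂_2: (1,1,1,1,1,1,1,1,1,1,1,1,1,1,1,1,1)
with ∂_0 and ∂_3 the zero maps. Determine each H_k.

H_0 = Z,  H_1 = Z^2,  H_2 = Z.

H_0: b_0 = 9 − 0 − 8 = 1; torsion from ∂_1 factors > 1: none. So H_0 = Z.
H_1: b_1 = 27 − 8 − 17 = 2; torsion from ∂_2 factors > 1: none. So H_1 = Z^2.
H_2: b_2 = 18 − 17 − 0 = 1; torsion from ∂_3 factors > 1: none. So H_2 = Z.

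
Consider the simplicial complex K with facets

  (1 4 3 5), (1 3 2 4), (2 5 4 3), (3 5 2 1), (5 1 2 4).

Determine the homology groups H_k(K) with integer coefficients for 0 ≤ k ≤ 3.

We work with the vertex ordering 1 < 2 < 3 < 4 < 5. The simplices of K, each written with vertices in increasing order, are:

  0-simplices (5): [1], [2], [3], [4], [5]
  1-simplices (10): [1,2], [1,3], [1,4], [1,5], [2,3], [2,4], [2,5], [3,4], [3,5], [4,5]
  2-simplices (10): [1,2,3], [1,2,4], [1,2,5], [1,3,4], [1,3,5], [1,4,5], [2,3,4], [2,3,5], [2,4,5], [3,4,5]
  3-simplices (5): [1,2,3,4], [1,2,3,5], [1,2,4,5], [1,3,4,5], [2,3,4,5]

giving chain groups C_0 ≅ Z^5, C_1 ≅ Z^10, C_2 ≅ Z^10, C_3 ≅ Z^5.

The boundary map ∂_1: C_1 → C_0 is given by ∂[p,q] = [q] − [p].
The resulting 5×10 matrix has rank 4, and its Smith normal form has invariant factors (1,1,1,1).

∂_2: C_2 → C_1 acts by ∂[p,q,r] = [q,r] − [p,r] + [p,q]. For instance
  ∂[1,3,4] = [3,4] − [1,4] + [1,3],
  ∂[2,3,4] = [3,4] − [2,4] + [2,3].
As a 10×10 matrix over Z this has rank 6, with invariant factors (1,1,1,1,1,1).

Boundary ∂_3: C_3 → C_2 sends each 3-simplex σ to the alternating sum Σ_i (−1)^i (σ with its i-th vertex removed). For instance
  ∂[1,3,4,5] = [3,4,5] − [1,4,5] + [1,3,5] − [1,3,4],
  ∂[1,2,3,5] = [2,3,5] − [1,3,5] + [1,2,5] − [1,2,3].
The 10×5 boundary matrix has rank 4 and Smith normal form diag(1,1,1,1).

Now H_k = ker ∂_k / im ∂_{k+1}, so:

  H_0: rank C_0 − rank ∂_1 = 5 − 4 = 1, and the invariant factors of ∂_1 are all 1, so H_0 = Z.
  H_1: rank ker ∂_1 − rank ∂_2 = (10 − 4) − 6 = 0, and the invariant factors of ∂_2 are all 1, so H_1 = 0.
  H_2: rank ker ∂_2 − rank ∂_3 = (10 − 6) − 4 = 0, and the invariant factors of ∂_3 are all 1, so H_2 = 0.
  H_3: rank ker ∂_3 − rank ∂_4 = (5 − 4) − 0 = 1, and there is no ∂_4, so H_3 = Z.

H_0 = Z,  H_1 = 0,  H_2 = 0,  H_3 = Z.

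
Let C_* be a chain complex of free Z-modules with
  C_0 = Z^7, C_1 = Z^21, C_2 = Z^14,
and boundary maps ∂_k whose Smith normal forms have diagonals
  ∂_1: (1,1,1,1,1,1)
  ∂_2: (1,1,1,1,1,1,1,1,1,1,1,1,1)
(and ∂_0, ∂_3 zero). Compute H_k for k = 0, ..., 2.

H_0 ≅ Z,  H_1 ≅ Z^2,  H_2 ≅ Z.

H_0: b_0 = 7 − 0 − 6 = 1; torsion from ∂_1 factors > 1: none. So H_0 ≅ Z.
H_1: b_1 = 21 − 6 − 13 = 2; torsion from ∂_2 factors > 1: none. So H_1 ≅ Z^2.
H_2: b_2 = 14 − 13 − 0 = 1; torsion from ∂_3 factors > 1: none. So H_2 ≅ Z.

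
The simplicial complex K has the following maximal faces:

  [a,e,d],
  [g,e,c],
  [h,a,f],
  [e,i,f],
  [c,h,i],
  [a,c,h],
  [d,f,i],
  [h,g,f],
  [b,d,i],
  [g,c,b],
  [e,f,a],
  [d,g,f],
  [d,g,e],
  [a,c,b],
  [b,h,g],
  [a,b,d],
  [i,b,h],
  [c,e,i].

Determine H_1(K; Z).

H_1 = Z ⊕ Z/2Z.

K has 9 vertices, 27 edges, 18 triangles.
rank ∂_1 = 8, rank ∂_2 = 18 ⇒ b_1 = 27 − 8 − 18 = 1; ∂_2 has invariant factor(s) [2] giving torsion. So H_1 ≅ Z ⊕ Z/2Z.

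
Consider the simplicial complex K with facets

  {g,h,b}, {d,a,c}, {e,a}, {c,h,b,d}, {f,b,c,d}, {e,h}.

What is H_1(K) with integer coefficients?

H_1 = Z.

We work with the vertex ordering a < b < c < d < e < f < g < h. The simplices of K, each written with vertices in increasing order, are:

  0-simplices (8): a, b, c, d, e, f, g, h
  1-simplices (15): ac, ad, ae, bc, bd, bf, bg, bh, cd, cf, ch, df, dh, eh, gh
  2-simplices (9): acd, bcd, bcf, bch, bdf, bdh, bgh, cdf, cdh
  3-simplices (2): bcdf, bcdh

so the chain groups are C_0 ≅ Z^8, C_1 ≅ Z^15, C_2 ≅ Z^9, C_3 ≅ Z^2.

∂_1: C_1 → C_0 sends each edge [p,q] (with p < q) to q − p. For instance
  ∂gh = h − g.
This gives a 8×15 integer matrix of rank 7; reducing to Smith normal form yields diagonal entries (1,1,1,1,1,1,1).

The boundary map ∂_2: C_2 → C_1 maps a triangle to the signed sum of its edges. For instance
  ∂bgh = gh − bh + bg,
  ∂bch = ch − bh + bc.
As a 15×9 matrix over Z this has rank 7, with invariant factors (1,1,1,1,1,1,1).

∂_3: C_3 → C_2 sends each 3-simplex σ to the alternating sum Σ_i (−1)^i (σ with its i-th vertex removed). For instance
  ∂bcdh = cdh − bdh + bch − bcd,
  ∂bcdf = cdf − bdf + bcf − bcd.
This gives a 9×2 integer matrix of rank 2; reducing to Smith normal form yields diagonal entries (1,1).

Computing H_k = (kernel of ∂_k) / (image of ∂_{k+1}):

  H_1: rank ker ∂_1 − rank ∂_2 = (15 − 7) − 7 = 1, and the invariant factors of ∂_2 are all 1, so H_1 = Z.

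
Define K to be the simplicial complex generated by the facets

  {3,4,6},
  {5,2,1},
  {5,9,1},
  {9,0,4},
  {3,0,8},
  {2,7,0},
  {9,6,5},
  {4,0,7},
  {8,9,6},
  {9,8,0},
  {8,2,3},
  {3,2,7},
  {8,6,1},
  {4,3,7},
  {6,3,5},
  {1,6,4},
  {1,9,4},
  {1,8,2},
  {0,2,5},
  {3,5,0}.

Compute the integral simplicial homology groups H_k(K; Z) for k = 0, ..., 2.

H_0 ≅ Z,  H_1 ≅ Z ⊕ Z/2,  H_2 = 0.

Take the total order 0 < 1 < 2 < 3 < 4 < 5 < 6 < 7 < 8 < 9 on the vertex set. Then K (dimension 2) consists of the simplices:

  0-simplices (10): [0], [1], [2], [3], [4], [5], [6], [7], [8], [9]
  1-simplices (30): (30 of them)
  2-simplices (20): (20 of them)

so the chain groups are C_0 ≅ Z^10, C_1 ≅ Z^30, C_2 ≅ Z^20.

The boundary map ∂_1: C_1 → C_0 is given by ∂[p,q] = [q] − [p]. For instance
  ∂[1,4] = [4] − [1].
As a 10×30 matrix over Z this has rank 9, with invariant factors (1,1,1,1,1,1,1,1,1).

∂_2: C_2 → C_1 maps a triangle to the signed sum of its edges. For instance
  ∂[0,2,7] = [2,7] − [0,7] + [0,2],
  ∂[2,3,7] = [3,7] − [2,7] + [2,3].
The resulting 30×20 matrix has rank 20, and its Smith normal form has invariant factors (1,1,1,1,1,1,1,1,1,1,1,1,1,1,1,1,1,1,1,2).

From H_k ≅ ker(∂_k) / im(∂_{k+1}) we obtain:

  H_0: rank C_0 − rank ∂_1 = 10 − 9 = 1, and the invariant factors of ∂_1 are all 1, so H_0 ≅ Z.
  H_1: rank ker ∂_1 − rank ∂_2 = (30 − 9) − 20 = 1, and ∂_2 has invariant factor 2 > 1, so H_1 ≅ Z ⊕ Z/2.
  H_2: rank ker ∂_2 − rank ∂_3 = (20 − 20) − 0 = 0, and there is no ∂_3, so H_2 ≅ 0.

As a check, the Euler characteristic is 10 − 30 + 20 = 0, which agrees with 1 − 1 + 0 = 0.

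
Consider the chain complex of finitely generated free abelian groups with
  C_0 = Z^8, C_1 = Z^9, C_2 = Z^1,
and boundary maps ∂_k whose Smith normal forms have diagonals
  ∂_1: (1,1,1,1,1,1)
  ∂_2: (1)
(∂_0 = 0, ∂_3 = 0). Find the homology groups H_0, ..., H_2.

H_0: b_0 = 8 − 0 − 6 = 2; torsion from ∂_1 factors > 1: none. So H_0 = Z^2.
H_1: b_1 = 9 − 6 − 1 = 2; torsion from ∂_2 factors > 1: none. So H_1 = Z^2.
H_2: b_2 = 1 − 1 − 0 = 0; torsion from ∂_3 factors > 1: none. So H_2 = 0.

H_0 = Z^2,  H_1 = Z^2,  H_2 = 0.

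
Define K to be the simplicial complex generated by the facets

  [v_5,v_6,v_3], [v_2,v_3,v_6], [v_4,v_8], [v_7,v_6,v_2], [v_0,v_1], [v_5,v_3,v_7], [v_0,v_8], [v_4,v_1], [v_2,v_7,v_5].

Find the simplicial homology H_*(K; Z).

H_0 ≅ Z^2,  H_1 ≅ Z^2,  H_2 = 0.

Order the vertices as v_0 < v_1 < v_2 < v_3 < v_4 < v_5 < v_6 < v_7 < v_8. Listing each simplex with vertices in this order, K has dimension 2 with simplices:

  0-simplices (9): [v_0], [v_1], [v_2], [v_3], [v_4], [v_5], [v_6], [v_7], [v_8]
  1-simplices (14): [v_0,v_1], [v_0,v_8], [v_1,v_4], [v_2,v_3], [v_2,v_5], [v_2,v_6], [v_2,v_7], [v_3,v_5], [v_3,v_6], [v_3,v_7], [v_4,v_8], [v_5,v_6], [v_5,v_7], [v_6,v_7]
  2-simplices (5): [v_2,v_3,v_6], [v_2,v_5,v_7], [v_2,v_6,v_7], [v_3,v_5,v_6], [v_3,v_5,v_7]

giving chain groups C_0 ≅ Z^9, C_1 ≅ Z^14, C_2 ≅ Z^5.

The boundary map ∂_1: C_1 → C_0 maps an edge to its endpoints' difference, ∂[p,q] = q − p. For instance
  ∂[v_3,v_5] = [v_5] − [v_3].
The 9×14 boundary matrix has rank 7 and Smith normal form diag(1,1,1,1,1,1,1).

∂_2: C_2 → C_1 maps a triangle to the signed sum of its edges. For instance
  ∂[v_3,v_5,v_7] = [v_5,v_7] − [v_3,v_7] + [v_3,v_5],
  ∂[v_2,v_3,v_6] = [v_3,v_6] − [v_2,v_6] + [v_2,v_3].
The resulting 14×5 matrix has rank 5, and its Smith normal form has invariant factors (1,1,1,1,1).

Reading off H_k = ker ∂_k / im ∂_{k+1}:

  H_0: rank C_0 − rank ∂_1 = 9 − 7 = 2, and the invariant factors of ∂_1 are all 1, so H_0 = Z^2.
  H_1: rank ker ∂_1 − rank ∂_2 = (14 − 7) − 5 = 2, and the invariant factors of ∂_2 are all 1, so H_1 = Z^2.
  H_2: rank ker ∂_2 − rank ∂_3 = (5 − 5) − 0 = 0, and there is no ∂_3, so H_2 = 0.

As a check, the Euler characteristic is 9 − 14 + 5 = 0, which agrees with 2 − 2 + 0 = 0.
(K is a triangulation of the disjoint union of the Möbius band and the circle S^1.)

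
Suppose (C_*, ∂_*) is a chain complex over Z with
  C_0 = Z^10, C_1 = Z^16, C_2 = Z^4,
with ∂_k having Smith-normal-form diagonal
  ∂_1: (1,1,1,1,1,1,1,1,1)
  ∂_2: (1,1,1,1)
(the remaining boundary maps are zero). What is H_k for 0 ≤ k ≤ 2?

H_0: b_0 = 10 − 0 − 9 = 1; torsion from ∂_1 factors > 1: none. So H_0 = Z.
H_1: b_1 = 16 − 9 − 4 = 3; torsion from ∂_2 factors > 1: none. So H_1 = Z^3.
H_2: b_2 = 4 − 4 − 0 = 0; torsion from ∂_3 factors > 1: none. So H_2 = 0.

H_0 = Z,  H_1 = Z^3,  H_2 = 0.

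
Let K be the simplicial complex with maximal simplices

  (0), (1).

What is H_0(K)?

H_0 = Z^2.

We work with the vertex ordering 0 < 1. The simplices of K, each written with vertices in increasing order, are:

  0-simplices (2): [0], [1]

Hence C_0 ≅ Z^2.

Reading off H_k = ker ∂_k / im ∂_{k+1}:

  H_0: rank C_0 − rank ∂_1 = 2 − 0 = 2, and there is no ∂_1, so H_0 ≅ Z^2.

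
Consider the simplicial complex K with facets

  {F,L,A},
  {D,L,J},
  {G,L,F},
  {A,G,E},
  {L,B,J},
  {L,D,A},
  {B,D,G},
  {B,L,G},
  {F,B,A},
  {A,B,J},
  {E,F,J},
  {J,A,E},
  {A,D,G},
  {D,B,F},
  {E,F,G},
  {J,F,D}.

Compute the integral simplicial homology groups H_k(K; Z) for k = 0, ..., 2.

Fix the vertex order A < B < D < E < F < G < J < L and write every simplex with vertices in increasing order. Then dim K = 2 and the simplices of K are:

  0-simplices (8): A, B, D, E, F, G, J, L
  1-simplices (24): AB, AD, AE, AF, AG, AJ, AL, BD, BF, BG, BJ, BL, DF, DG, DJ, DL, EF, EG, EJ, FG, FJ, FL, GL, JL
  2-simplices (16): ABF, ABJ, ADG, ADL, AEG, AEJ, AFL, BDF, BDG, BGL, BJL, DFJ, DJL, EFG, EFJ, FGL

Hence C_0 ≅ Z^8, C_1 ≅ Z^24, C_2 ≅ Z^16.

Boundary ∂_1: C_1 → C_0 sends each edge [p,q] (with p < q) to q − p. For instance
  ∂AB = B − A.
The resulting 8×24 matrix has rank 7, and its Smith normal form has invariant factors (1,1,1,1,1,1,1).

The boundary map ∂_2: C_2 → C_1 acts by ∂[p,q,r] = [q,r] − [p,r] + [p,q]. For instance
  ∂DJL = JL − DL + DJ,
  ∂EFJ = FJ − EJ + EF.
This gives a 24×16 integer matrix of rank 15; reducing to Smith normal form yields diagonal entries (1,1,1,1,1,1,1,1,1,1,1,1,1,1,1).

From H_k ≅ ker(∂_k) / im(∂_{k+1}) we obtain:

  H_0: rank C_0 − rank ∂_1 = 8 − 7 = 1, and the invariant factors of ∂_1 are all 1, so H_0 = Z.
  H_1: rank ker ∂_1 − rank ∂_2 = (24 − 7) − 15 = 2, and the invariant factors of ∂_2 are all 1, so H_1 = Z^2.
  H_2: rank ker ∂_2 − rank ∂_3 = (16 − 15) − 0 = 1, and there is no ∂_3, so H_2 = Z.

H_0 = Z,  H_1 = Z^2,  H_2 = Z.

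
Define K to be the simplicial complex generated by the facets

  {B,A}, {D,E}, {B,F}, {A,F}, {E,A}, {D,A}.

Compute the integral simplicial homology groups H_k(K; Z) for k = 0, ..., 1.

H_0 = Z,  H_1 = Z^2.

Order the vertices as A < B < D < E < F. Listing each simplex with vertices in this order, K has dimension 1 with simplices:

  0-simplices (5): A, B, D, E, F
  1-simplices (6): AB, AD, AE, AF, BF, DE

giving chain groups C_0 ≅ Z^5, C_1 ≅ Z^6.

Boundary ∂_1: C_1 → C_0 maps an edge to its endpoints' difference, ∂[p,q] = q − p. For instance
  ∂DE = E − D.
This gives a 5×6 integer matrix of rank 4; reducing to Smith normal form yields diagonal entries (1,1,1,1).

Reading off H_k = ker ∂_k / im ∂_{k+1}:

  H_0: rank C_0 − rank ∂_1 = 5 − 4 = 1, and the invariant factors of ∂_1 are all 1, so H_0 = Z.
  H_1: rank ker ∂_1 − rank ∂_2 = (6 − 4) − 0 = 2, and there is no ∂_2, so H_1 = Z^2.

As a check, the Euler characteristic is 5 − 6 = -1, which agrees with 1 − 2 = -1.
(K is a triangulation of a wedge of 2 circles.)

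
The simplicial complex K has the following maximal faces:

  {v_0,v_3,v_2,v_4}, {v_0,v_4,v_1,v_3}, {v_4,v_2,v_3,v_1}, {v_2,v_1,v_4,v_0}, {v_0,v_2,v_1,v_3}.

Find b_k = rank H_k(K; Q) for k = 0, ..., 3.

Fix the vertex order v_0 < v_1 < v_2 < v_3 < v_4 and write every simplex with vertices in increasing order. Then dim K = 3 and the simplices of K are:

  0-simplices (5): [v_0], [v_1], [v_2], [v_3], [v_4]
  1-simplices (10): [v_0,v_1], [v_0,v_2], [v_0,v_3], [v_0,v_4], [v_1,v_2], [v_1,v_3], [v_1,v_4], [v_2,v_3], [v_2,v_4], [v_3,v_4]
  2-simplices (10): [v_0,v_1,v_2], [v_0,v_1,v_3], [v_0,v_1,v_4], [v_0,v_2,v_3], [v_0,v_2,v_4], [v_0,v_3,v_4], [v_1,v_2,v_3], [v_1,v_2,v_4], [v_1,v_3,v_4], [v_2,v_3,v_4]
  3-simplices (5): [v_0,v_1,v_2,v_3], [v_0,v_1,v_2,v_4], [v_0,v_1,v_3,v_4], [v_0,v_2,v_3,v_4], [v_1,v_2,v_3,v_4]

Hence C_0 ≅ Z^5, C_1 ≅ Z^10, C_2 ≅ Z^10, C_3 ≅ Z^5.

Boundary ∂_1: C_1 → C_0 is given by ∂[p,q] = [q] − [p]. For instance
  ∂[v_0,v_1] = [v_1] − [v_0].
The resulting 5×10 matrix has rank 4, and its Smith normal form has invariant factors (1,1,1,1).

∂_2: C_2 → C_1 maps a triangle to the signed sum of its edges. For instance
  ∂[v_0,v_2,v_4] = [v_2,v_4] − [v_0,v_4] + [v_0,v_2],
  ∂[v_0,v_2,v_3] = [v_2,v_3] − [v_0,v_3] + [v_0,v_2].
The resulting 10×10 matrix has rank 6, and its Smith normal form has invariant factors (1,1,1,1,1,1).

Boundary ∂_3: C_3 → C_2 sends each 3-simplex σ to the alternating sum Σ_i (−1)^i (σ with its i-th vertex removed). For instance
  ∂[v_0,v_2,v_3,v_4] = [v_2,v_3,v_4] − [v_0,v_3,v_4] + [v_0,v_2,v_4] − [v_0,v_2,v_3],
  ∂[v_0,v_1,v_3,v_4] = [v_1,v_3,v_4] − [v_0,v_3,v_4] + [v_0,v_1,v_4] − [v_0,v_1,v_3].
The resulting 10×5 matrix has rank 4, and its Smith normal form has invariant factors (1,1,1,1).

From H_k ≅ ker(∂_k) / im(∂_{k+1}) we obtain:

  H_0: rank C_0 − rank ∂_1 = 5 − 4 = 1, and the invariant factors of ∂_1 are all 1, so H_0 ≅ Z.
  H_1: rank ker ∂_1 − rank ∂_2 = (10 − 4) − 6 = 0, and the invariant factors of ∂_2 are all 1, so H_1 ≅ 0.
  H_2: rank ker ∂_2 − rank ∂_3 = (10 − 6) − 4 = 0, and the invariant factors of ∂_3 are all 1, so H_2 ≅ 0.
  H_3: rank ker ∂_3 − rank ∂_4 = (5 − 4) − 0 = 1, and there is no ∂_4, so H_3 ≅ Z.

(K is a triangulation of the 3-sphere S^3.)

Hence the Betti numbers are b_0 = 1, b_1 = 0, b_2 = 0, b_3 = 1.

b_0 = 1, b_1 = 0, b_2 = 0, b_3 = 1.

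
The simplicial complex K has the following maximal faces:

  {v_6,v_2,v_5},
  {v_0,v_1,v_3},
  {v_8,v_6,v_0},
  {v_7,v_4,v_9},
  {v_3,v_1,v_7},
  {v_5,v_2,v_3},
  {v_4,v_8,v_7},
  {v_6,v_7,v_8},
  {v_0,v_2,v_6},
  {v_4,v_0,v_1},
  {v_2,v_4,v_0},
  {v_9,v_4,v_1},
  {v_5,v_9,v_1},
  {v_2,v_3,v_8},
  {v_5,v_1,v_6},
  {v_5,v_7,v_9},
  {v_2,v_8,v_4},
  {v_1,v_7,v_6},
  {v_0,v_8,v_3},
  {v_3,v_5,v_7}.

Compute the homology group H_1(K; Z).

H_1 ≅ Z ⊕ Z_2.

We work with the vertex ordering v_0 < v_1 < v_2 < v_3 < v_4 < v_5 < v_6 < v_7 < v_8 < v_9. The simplices of K, each written with vertices in increasing order, are:

  0-simplices (10): [v_0], [v_1], [v_2], [v_3], [v_4], [v_5], [v_6], [v_7], [v_8], [v_9]
  1-simplices (30): (30 of them)
  2-simplices (20): (20 of them)

giving chain groups C_0 ≅ Z^10, C_1 ≅ Z^30, C_2 ≅ Z^20.

∂_1: C_1 → C_0 is given by ∂[p,q] = [q] − [p].
The 10×30 boundary matrix has rank 9 and Smith normal form diag(1,1,1,1,1,1,1,1,1).

∂_2: C_2 → C_1 maps a triangle to the signed sum of its edges. For instance
  ∂[v_2,v_4,v_8] = [v_4,v_8] − [v_2,v_8] + [v_2,v_4],
  ∂[v_1,v_5,v_9] = [v_5,v_9] − [v_1,v_9] + [v_1,v_5].
As a 30×20 matrix over Z this has rank 20, with invariant factors (1,1,1,1,1,1,1,1,1,1,1,1,1,1,1,1,1,1,1,2).

From H_k ≅ ker(∂_k) / im(∂_{k+1}) we obtain:

  H_1: rank ker ∂_1 − rank ∂_2 = (30 − 9) − 20 = 1, and ∂_2 has invariant factor 2 > 1, so H_1 ≅ Z ⊕ Z_2.

(K is a triangulation of the Klein bottle.)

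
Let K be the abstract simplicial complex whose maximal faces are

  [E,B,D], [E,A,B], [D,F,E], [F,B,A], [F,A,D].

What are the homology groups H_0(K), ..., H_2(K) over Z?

Take the total order A < B < D < E < F on the vertex set. Then K (dimension 2) consists of the simplices:

  0-simplices (5): A, B, D, E, F
  1-simplices (10): AB, AD, AE, AF, BD, BE, BF, DE, DF, EF
  2-simplices (5): ABE, ABF, ADF, BDE, DEF

Hence C_0 ≅ Z^5, C_1 ≅ Z^10, C_2 ≅ Z^5.

Boundary ∂_1: C_1 → C_0 maps an edge to its endpoints' difference, ∂[p,q] = q − p. For instance
  ∂BF = F − B.
The resulting 5×10 matrix has rank 4, and its Smith normal form has invariant factors (1,1,1,1).

The boundary map ∂_2: C_2 → C_1 acts by ∂[p,q,r] = [q,r] − [p,r] + [p,q]. For instance
  ∂DEF = EF − DF + DE,
  ∂BDE = DE − BE + BD.
The 10×5 boundary matrix has rank 5 and Smith normal form diag(1,1,1,1,1).

Reading off H_k = ker ∂_k / im ∂_{k+1}:

  H_0: rank C_0 − rank ∂_1 = 5 − 4 = 1, and the invariant factors of ∂_1 are all 1, so H_0 ≅ Z.
  H_1: rank ker ∂_1 − rank ∂_2 = (10 − 4) − 5 = 1, and the invariant factors of ∂_2 are all 1, so H_1 ≅ Z.
  H_2: rank ker ∂_2 − rank ∂_3 = (5 − 5) − 0 = 0, and there is no ∂_3, so H_2 ≅ 0.

(K is a triangulation of the Möbius band.)

H_0 ≅ Z,  H_1 ≅ Z,  H_2 = 0.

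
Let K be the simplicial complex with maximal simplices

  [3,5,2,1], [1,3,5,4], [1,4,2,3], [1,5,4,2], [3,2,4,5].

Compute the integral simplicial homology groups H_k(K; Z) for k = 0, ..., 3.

Order the vertices as 1 < 2 < 3 < 4 < 5. Listing each simplex with vertices in this order, K has dimension 3 with simplices:

  0-simplices (5): [1], [2], [3], [4], [5]
  1-simplices (10): [1,2], [1,3], [1,4], [1,5], [2,3], [2,4], [2,5], [3,4], [3,5], [4,5]
  2-simplices (10): [1,2,3], [1,2,4], [1,2,5], [1,3,4], [1,3,5], [1,4,5], [2,3,4], [2,3,5], [2,4,5], [3,4,5]
  3-simplices (5): [1,2,3,4], [1,2,3,5], [1,2,4,5], [1,3,4,5], [2,3,4,5]

giving chain groups C_0 ≅ Z^5, C_1 ≅ Z^10, C_2 ≅ Z^10, C_3 ≅ Z^5.

∂_1: C_1 → C_0 is given by ∂[p,q] = [q] − [p].
This gives a 5×10 integer matrix of rank 4; reducing to Smith normal form yields diagonal entries (1,1,1,1).

Boundary ∂_2: C_2 → C_1 acts by ∂[p,q,r] = [q,r] − [p,r] + [p,q]. For instance
  ∂[1,2,5] = [2,5] − [1,5] + [1,2],
  ∂[2,4,5] = [4,5] − [2,5] + [2,4].
The 10×10 boundary matrix has rank 6 and Smith normal form diag(1,1,1,1,1,1).

The boundary map ∂_3: C_3 → C_2 sends each 3-simplex σ to the alternating sum Σ_i (−1)^i (σ with its i-th vertex removed). For instance
  ∂[1,2,3,5] = [2,3,5] − [1,3,5] + [1,2,5] − [1,2,3],
  ∂[1,3,4,5] = [3,4,5] − [1,4,5] + [1,3,5] − [1,3,4].
The resulting 10×5 matrix has rank 4, and its Smith normal form has invariant factors (1,1,1,1).

Reading off H_k = ker ∂_k / im ∂_{k+1}:

  H_0: rank C_0 − rank ∂_1 = 5 − 4 = 1, and the invariant factors of ∂_1 are all 1, so H_0 ≅ Z.
  H_1: rank ker ∂_1 − rank ∂_2 = (10 − 4) − 6 = 0, and the invariant factors of ∂_2 are all 1, so H_1 ≅ 0.
  H_2: rank ker ∂_2 − rank ∂_3 = (10 − 6) − 4 = 0, and the invariant factors of ∂_3 are all 1, so H_2 ≅ 0.
  H_3: rank ker ∂_3 − rank ∂_4 = (5 − 4) − 0 = 1, and there is no ∂_4, so H_3 ≅ Z.

(K is a triangulation of the 3-sphere S^3.)

H_0 ≅ Z,  H_1 = 0,  H_2 = 0,  H_3 ≅ Z.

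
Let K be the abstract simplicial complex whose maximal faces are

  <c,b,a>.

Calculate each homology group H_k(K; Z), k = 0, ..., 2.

H_0 ≅ Z,  H_1 = 0,  H_2 = 0.

Fix the vertex order a < b < c and write every simplex with vertices in increasing order. Then dim K = 2 and the simplices of K are:

  0-simplices (3): a, b, c
  1-simplices (3): ab, ac, bc
  2-simplices (1): abc

so the chain groups are C_0 ≅ Z^3, C_1 ≅ Z^3, C_2 ≅ Z^1.

Boundary ∂_1: C_1 → C_0 is given by ∂[p,q] = [q] − [p].
This gives a 3×3 integer matrix of rank 2; reducing to Smith normal form yields diagonal entries (1,1).

∂_2: C_2 → C_1 maps a triangle to the signed sum of its edges. For instance
  ∂abc = bc − ac + ab.
This gives a 3×1 integer matrix of rank 1; reducing to Smith normal form yields diagonal entries (1).

Computing H_k = (kernel of ∂_k) / (image of ∂_{k+1}):

  H_0: rank C_0 − rank ∂_1 = 3 − 2 = 1, and the invariant factors of ∂_1 are all 1, so H_0 = Z.
  H_1: rank ker ∂_1 − rank ∂_2 = (3 − 2) − 1 = 0, and the invariant factors of ∂_2 are all 1, so H_1 = 0.
  H_2: rank ker ∂_2 − rank ∂_3 = (1 − 1) − 0 = 0, and there is no ∂_3, so H_2 = 0.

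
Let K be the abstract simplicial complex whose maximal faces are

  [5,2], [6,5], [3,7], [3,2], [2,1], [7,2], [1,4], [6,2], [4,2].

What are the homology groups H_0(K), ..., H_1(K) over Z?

K has 7 vertices, 9 edges.
rank ∂_0 = 0, rank ∂_1 = 6 ⇒ b_0 = 7 − 0 − 6 = 1; all invariant factors of ∂_1 are 1 so no torsion. So H_0 = Z.
rank ∂_1 = 6, rank ∂_2 = 0 ⇒ b_1 = 9 − 6 − 0 = 3. So H_1 = Z^3.

H_0 = Z,  H_1 = Z^3.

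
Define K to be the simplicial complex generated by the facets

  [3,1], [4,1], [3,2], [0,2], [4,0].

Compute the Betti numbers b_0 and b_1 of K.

We work with the vertex ordering 0 < 1 < 2 < 3 < 4. The simplices of K, each written with vertices in increasing order, are:

  0-simplices (5): [0], [1], [2], [3], [4]
  1-simplices (5): [0,2], [0,4], [1,3], [1,4], [2,3]

giving chain groups C_0 ≅ Z^5, C_1 ≅ Z^5.

The boundary map ∂_1: C_1 → C_0 sends each edge [p,q] (with p < q) to q − p. For instance
  ∂[0,4] = [4] − [0].
The resulting 5×5 matrix has rank 4, and its Smith normal form has invariant factors (1,1,1,1).

Now H_k = ker ∂_k / im ∂_{k+1}, so:

  H_0: rank C_0 − rank ∂_1 = 5 − 4 = 1, and the invariant factors of ∂_1 are all 1, so H_0 ≅ Z.
  H_1: rank ker ∂_1 − rank ∂_2 = (5 − 4) − 0 = 1, and there is no ∂_2, so H_1 ≅ Z.

Hence the Betti numbers are b_0 = 1, b_1 = 1.

b_0 = 1, b_1 = 1.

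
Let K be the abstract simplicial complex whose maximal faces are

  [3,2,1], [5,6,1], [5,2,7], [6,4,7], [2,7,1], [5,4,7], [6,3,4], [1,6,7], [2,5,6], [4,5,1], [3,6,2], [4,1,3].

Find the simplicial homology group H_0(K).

Fix the vertex order 1 < 2 < 3 < 4 < 5 < 6 < 7 and write every simplex with vertices in increasing order. Then dim K = 2 and the simplices of K are:

  0-simplices (7): [1], [2], [3], [4], [5], [6], [7]
  1-simplices (18): [1,2], [1,3], [1,4], [1,5], [1,6], [1,7], [2,3], [2,5], [2,6], [2,7], [3,4], [3,6], [4,5], [4,6], [4,7], [5,6], [5,7], [6,7]
  2-simplices (12): [1,2,3], [1,2,7], [1,3,4], [1,4,5], [1,5,6], [1,6,7], [2,3,6], [2,5,6], [2,5,7], [3,4,6], [4,5,7], [4,6,7]

Hence C_0 ≅ Z^7, C_1 ≅ Z^18, C_2 ≅ Z^12.

The boundary map ∂_1: C_1 → C_0 is given by ∂[p,q] = [q] − [p]. For instance
  ∂[4,7] = [7] − [4].
This gives a 7×18 integer matrix of rank 6; reducing to Smith normal form yields diagonal entries (1,1,1,1,1,1).

The boundary map ∂_2: C_2 → C_1 acts by ∂[p,q,r] = [q,r] − [p,r] + [p,q]. For instance
  ∂[4,6,7] = [6,7] − [4,7] + [4,6],
  ∂[1,4,5] = [4,5] − [1,5] + [1,4].
This gives a 18×12 integer matrix of rank 12; reducing to Smith normal form yields diagonal entries (1,1,1,1,1,1,1,1,1,1,1,2).

Now H_k = ker ∂_k / im ∂_{k+1}, so:

  H_0: rank C_0 − rank ∂_1 = 7 − 6 = 1, and the invariant factors of ∂_1 are all 1, so H_0 = Z.

(K is a triangulation of the real projective plane RP^2.)

H_0 = Z.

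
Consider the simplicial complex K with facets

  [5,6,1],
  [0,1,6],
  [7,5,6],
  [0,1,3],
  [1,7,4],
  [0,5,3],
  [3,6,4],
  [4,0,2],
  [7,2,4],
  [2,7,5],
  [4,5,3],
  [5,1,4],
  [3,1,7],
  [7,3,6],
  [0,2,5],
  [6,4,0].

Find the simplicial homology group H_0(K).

Take the total order 0 < 1 < 2 < 3 < 4 < 5 < 6 < 7 on the vertex set. Then K (dimension 2) consists of the simplices:

  0-simplices (8): [0], [1], [2], [3], [4], [5], [6], [7]
  1-simplices (24): (24 of them)
  2-simplices (16): [0,1,3], [0,1,6], [0,2,4], [0,2,5], [0,3,5], [0,4,6], [1,3,7], [1,4,5], [1,4,7], [1,5,6], [2,4,7], [2,5,7], [3,4,5], [3,4,6], [3,6,7], [5,6,7]

so the chain groups are C_0 ≅ Z^8, C_1 ≅ Z^24, C_2 ≅ Z^16.

Boundary ∂_1: C_1 → C_0 sends each edge [p,q] (with p < q) to q − p.
As a 8×24 matrix over Z this has rank 7, with invariant factors (1,1,1,1,1,1,1).

The boundary map ∂_2: C_2 → C_1 maps a triangle to the signed sum of its edges. For instance
  ∂[0,2,5] = [2,5] − [0,5] + [0,2],
  ∂[0,4,6] = [4,6] − [0,6] + [0,4].
The 24×16 boundary matrix has rank 15 and Smith normal form diag(1,1,1,1,1,1,1,1,1,1,1,1,1,1,1).

Reading off H_k = ker ∂_k / im ∂_{k+1}:

  H_0: rank C_0 − rank ∂_1 = 8 − 7 = 1, and the invariant factors of ∂_1 are all 1, so H_0 = Z.

(K is a triangulation of the torus T^2.)

H_0 = Z.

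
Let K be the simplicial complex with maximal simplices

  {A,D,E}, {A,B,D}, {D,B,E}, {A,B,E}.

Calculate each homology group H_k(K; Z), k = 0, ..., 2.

H_0 ≅ Z,  H_1 = 0,  H_2 ≅ Z.

Take the total order A < B < D < E on the vertex set. Then K (dimension 2) consists of the simplices:

  0-simplices (4): A, B, D, E
  1-simplices (6): AB, AD, AE, BD, BE, DE
  2-simplices (4): ABD, ABE, ADE, BDE

so the chain groups are C_0 ≅ Z^4, C_1 ≅ Z^6, C_2 ≅ Z^4.

Boundary ∂_1: C_1 → C_0 maps an edge to its endpoints' difference, ∂[p,q] = q − p. For instance
  ∂BD = D − B.
As a 4×6 matrix over Z this has rank 3, with invariant factors (1,1,1).

Boundary ∂_2: C_2 → C_1 maps a triangle to the signed sum of its edges. For instance
  ∂ADE = DE − AE + AD,
  ∂ABD = BD − AD + AB.
This gives a 6×4 integer matrix of rank 3; reducing to Smith normal form yields diagonal entries (1,1,1).

Computing H_k = (kernel of ∂_k) / (image of ∂_{k+1}):

  H_0: rank C_0 − rank ∂_1 = 4 − 3 = 1, and the invariant factors of ∂_1 are all 1, so H_0 ≅ Z.
  H_1: rank ker ∂_1 − rank ∂_2 = (6 − 3) − 3 = 0, and the invariant factors of ∂_2 are all 1, so H_1 ≅ 0.
  H_2: rank ker ∂_2 − rank ∂_3 = (4 − 3) − 0 = 1, and there is no ∂_3, so H_2 ≅ Z.

As a check, the Euler characteristic is 4 − 6 + 4 = 2, which agrees with 1 − 0 + 1 = 2.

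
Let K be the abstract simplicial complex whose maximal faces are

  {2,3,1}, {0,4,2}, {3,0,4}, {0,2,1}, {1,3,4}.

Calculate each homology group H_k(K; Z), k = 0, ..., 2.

Fix the vertex order 0 < 1 < 2 < 3 < 4 and write every simplex with vertices in increasing order. Then dim K = 2 and the simplices of K are:

  0-simplices (5): [0], [1], [2], [3], [4]
  1-simplices (10): [0,1], [0,2], [0,3], [0,4], [1,2], [1,3], [1,4], [2,3], [2,4], [3,4]
  2-simplices (5): [0,1,2], [0,2,4], [0,3,4], [1,2,3], [1,3,4]

giving chain groups C_0 ≅ Z^5, C_1 ≅ Z^10, C_2 ≅ Z^5.

The boundary map ∂_1: C_1 → C_0 maps an edge to its endpoints' difference, ∂[p,q] = q − p. For instance
  ∂[2,3] = [3] − [2].
The 5×10 boundary matrix has rank 4 and Smith normal form diag(1,1,1,1).

∂_2: C_2 → C_1 acts by ∂[p,q,r] = [q,r] − [p,r] + [p,q]. For instance
  ∂[0,3,4] = [3,4] − [0,4] + [0,3],
  ∂[1,2,3] = [2,3] − [1,3] + [1,2].
This gives a 10×5 integer matrix of rank 5; reducing to Smith normal form yields diagonal entries (1,1,1,1,1).

Now H_k = ker ∂_k / im ∂_{k+1}, so:

  H_0: rank C_0 − rank ∂_1 = 5 − 4 = 1, and the invariant factors of ∂_1 are all 1, so H_0 = Z.
  H_1: rank ker ∂_1 − rank ∂_2 = (10 − 4) − 5 = 1, and the invariant factors of ∂_2 are all 1, so H_1 = Z.
  H_2: rank ker ∂_2 − rank ∂_3 = (5 − 5) − 0 = 0, and there is no ∂_3, so H_2 = 0.

(K is a triangulation of the Möbius band.)

H_0 = Z,  H_1 = Z,  H_2 = 0.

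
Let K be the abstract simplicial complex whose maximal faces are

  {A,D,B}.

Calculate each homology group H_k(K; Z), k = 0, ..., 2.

H_0 ≅ Z,  H_1 = 0,  H_2 = 0.

Order the vertices as A < B < D. Listing each simplex with vertices in this order, K has dimension 2 with simplices:

  0-simplices (3): A, B, D
  1-simplices (3): AB, AD, BD
  2-simplices (1): ABD

giving chain groups C_0 ≅ Z^3, C_1 ≅ Z^3, C_2 ≅ Z^1.

Boundary ∂_1: C_1 → C_0 maps an edge to its endpoints' difference, ∂[p,q] = q − p.
The 3×3 boundary matrix has rank 2 and Smith normal form diag(1,1).

The boundary map ∂_2: C_2 → C_1 sends each 2-simplex [p,q,r] to [q,r] − [p,r] + [p,q]. For instance
  ∂ABD = BD − AD + AB.
As a 3×1 matrix over Z this has rank 1, with invariant factors (1).

From H_k ≅ ker(∂_k) / im(∂_{k+1}) we obtain:

  H_0: rank C_0 − rank ∂_1 = 3 − 2 = 1, and the invariant factors of ∂_1 are all 1, so H_0 ≅ Z.
  H_1: rank ker ∂_1 − rank ∂_2 = (3 − 2) − 1 = 0, and the invariant factors of ∂_2 are all 1, so H_1 ≅ 0.
  H_2: rank ker ∂_2 − rank ∂_3 = (1 − 1) − 0 = 0, and there is no ∂_3, so H_2 ≅ 0.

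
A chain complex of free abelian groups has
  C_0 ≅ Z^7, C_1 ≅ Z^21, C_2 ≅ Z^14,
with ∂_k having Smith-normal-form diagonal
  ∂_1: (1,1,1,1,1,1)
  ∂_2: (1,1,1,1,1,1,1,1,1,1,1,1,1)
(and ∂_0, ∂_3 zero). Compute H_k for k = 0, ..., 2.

H_0: b_0 = 7 − 0 − 6 = 1; torsion from ∂_1 factors > 1: none. So H_0 = Z.
H_1: b_1 = 21 − 6 − 13 = 2; torsion from ∂_2 factors > 1: none. So H_1 = Z^2.
H_2: b_2 = 14 − 13 − 0 = 1; torsion from ∂_3 factors > 1: none. So H_2 = Z.

H_0 = Z,  H_1 = Z^2,  H_2 = Z.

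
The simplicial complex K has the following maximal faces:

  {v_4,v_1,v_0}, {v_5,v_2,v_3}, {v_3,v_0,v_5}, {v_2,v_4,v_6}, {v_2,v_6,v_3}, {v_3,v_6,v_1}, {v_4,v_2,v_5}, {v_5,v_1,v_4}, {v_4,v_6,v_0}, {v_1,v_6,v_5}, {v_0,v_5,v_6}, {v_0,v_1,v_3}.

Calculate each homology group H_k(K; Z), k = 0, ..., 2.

H_0 ≅ Z,  H_1 ≅ Z/2Z,  H_2 = 0.

Fix the vertex order v_0 < v_1 < v_2 < v_3 < v_4 < v_5 < v_6 and write every simplex with vertices in increasing order. Then dim K = 2 and the simplices of K are:

  0-simplices (7): [v_0], [v_1], [v_2], [v_3], [v_4], [v_5], [v_6]
  1-simplices (18): (18 of them)
  2-simplices (12): (12 of them)

giving chain groups C_0 ≅ Z^7, C_1 ≅ Z^18, C_2 ≅ Z^12.

Boundary ∂_1: C_1 → C_0 sends each edge [p,q] (with p < q) to q − p.
This gives a 7×18 integer matrix of rank 6; reducing to Smith normal form yields diagonal entries (1,1,1,1,1,1).

The boundary map ∂_2: C_2 → C_1 maps a triangle to the signed sum of its edges. For instance
  ∂[v_2,v_4,v_6] = [v_4,v_6] − [v_2,v_6] + [v_2,v_4],
  ∂[v_1,v_3,v_6] = [v_3,v_6] − [v_1,v_6] + [v_1,v_3].
As a 18×12 matrix over Z this has rank 12, with invariant factors (1,1,1,1,1,1,1,1,1,1,1,2).

Computing H_k = (kernel of ∂_k) / (image of ∂_{k+1}):

  H_0: rank C_0 − rank ∂_1 = 7 − 6 = 1, and the invariant factors of ∂_1 are all 1, so H_0 = Z.
  H_1: rank ker ∂_1 − rank ∂_2 = (18 − 6) − 12 = 0, and ∂_2 has invariant factor 2 > 1, so H_1 = Z/2Z.
  H_2: rank ker ∂_2 − rank ∂_3 = (12 − 12) − 0 = 0, and there is no ∂_3, so H_2 = 0.

(K is a triangulation of the real projective plane RP^2.)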